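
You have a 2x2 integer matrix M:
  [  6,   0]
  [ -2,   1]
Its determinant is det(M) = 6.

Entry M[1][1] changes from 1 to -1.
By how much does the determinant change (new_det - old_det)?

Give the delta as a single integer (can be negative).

Answer: -12

Derivation:
Cofactor C_11 = 6
Entry delta = -1 - 1 = -2
Det delta = entry_delta * cofactor = -2 * 6 = -12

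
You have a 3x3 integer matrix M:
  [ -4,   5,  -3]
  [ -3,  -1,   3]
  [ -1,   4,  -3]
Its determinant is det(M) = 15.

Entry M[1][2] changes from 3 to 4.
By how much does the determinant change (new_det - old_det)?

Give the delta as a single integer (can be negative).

Cofactor C_12 = 11
Entry delta = 4 - 3 = 1
Det delta = entry_delta * cofactor = 1 * 11 = 11

Answer: 11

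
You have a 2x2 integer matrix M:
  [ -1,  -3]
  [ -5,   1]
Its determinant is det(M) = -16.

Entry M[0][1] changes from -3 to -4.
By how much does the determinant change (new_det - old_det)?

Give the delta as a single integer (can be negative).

Answer: -5

Derivation:
Cofactor C_01 = 5
Entry delta = -4 - -3 = -1
Det delta = entry_delta * cofactor = -1 * 5 = -5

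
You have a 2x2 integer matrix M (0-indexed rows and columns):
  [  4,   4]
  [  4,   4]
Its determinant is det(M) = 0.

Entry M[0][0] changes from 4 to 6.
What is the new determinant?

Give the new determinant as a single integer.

det is linear in row 0: changing M[0][0] by delta changes det by delta * cofactor(0,0).
Cofactor C_00 = (-1)^(0+0) * minor(0,0) = 4
Entry delta = 6 - 4 = 2
Det delta = 2 * 4 = 8
New det = 0 + 8 = 8

Answer: 8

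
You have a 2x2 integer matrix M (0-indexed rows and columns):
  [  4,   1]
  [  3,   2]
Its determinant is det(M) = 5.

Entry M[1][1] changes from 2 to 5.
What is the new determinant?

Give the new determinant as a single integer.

det is linear in row 1: changing M[1][1] by delta changes det by delta * cofactor(1,1).
Cofactor C_11 = (-1)^(1+1) * minor(1,1) = 4
Entry delta = 5 - 2 = 3
Det delta = 3 * 4 = 12
New det = 5 + 12 = 17

Answer: 17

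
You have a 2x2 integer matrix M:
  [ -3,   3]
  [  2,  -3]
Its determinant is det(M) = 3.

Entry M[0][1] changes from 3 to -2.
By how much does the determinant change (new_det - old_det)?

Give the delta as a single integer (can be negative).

Cofactor C_01 = -2
Entry delta = -2 - 3 = -5
Det delta = entry_delta * cofactor = -5 * -2 = 10

Answer: 10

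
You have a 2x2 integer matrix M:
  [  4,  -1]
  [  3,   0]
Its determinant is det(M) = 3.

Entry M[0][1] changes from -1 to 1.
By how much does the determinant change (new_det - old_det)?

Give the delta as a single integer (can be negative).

Answer: -6

Derivation:
Cofactor C_01 = -3
Entry delta = 1 - -1 = 2
Det delta = entry_delta * cofactor = 2 * -3 = -6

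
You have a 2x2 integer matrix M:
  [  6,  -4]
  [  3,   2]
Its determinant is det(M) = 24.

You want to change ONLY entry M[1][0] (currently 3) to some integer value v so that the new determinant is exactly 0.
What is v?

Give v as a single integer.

det is linear in entry M[1][0]: det = old_det + (v - 3) * C_10
Cofactor C_10 = 4
Want det = 0: 24 + (v - 3) * 4 = 0
  (v - 3) = -24 / 4 = -6
  v = 3 + (-6) = -3

Answer: -3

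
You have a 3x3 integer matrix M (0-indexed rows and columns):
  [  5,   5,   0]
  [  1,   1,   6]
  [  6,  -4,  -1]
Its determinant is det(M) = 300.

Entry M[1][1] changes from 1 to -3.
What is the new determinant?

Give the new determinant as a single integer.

Answer: 320

Derivation:
det is linear in row 1: changing M[1][1] by delta changes det by delta * cofactor(1,1).
Cofactor C_11 = (-1)^(1+1) * minor(1,1) = -5
Entry delta = -3 - 1 = -4
Det delta = -4 * -5 = 20
New det = 300 + 20 = 320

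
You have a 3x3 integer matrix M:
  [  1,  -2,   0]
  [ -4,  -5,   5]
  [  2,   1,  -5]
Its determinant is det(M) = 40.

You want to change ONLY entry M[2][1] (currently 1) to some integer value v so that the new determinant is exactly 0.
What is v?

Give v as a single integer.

Answer: 9

Derivation:
det is linear in entry M[2][1]: det = old_det + (v - 1) * C_21
Cofactor C_21 = -5
Want det = 0: 40 + (v - 1) * -5 = 0
  (v - 1) = -40 / -5 = 8
  v = 1 + (8) = 9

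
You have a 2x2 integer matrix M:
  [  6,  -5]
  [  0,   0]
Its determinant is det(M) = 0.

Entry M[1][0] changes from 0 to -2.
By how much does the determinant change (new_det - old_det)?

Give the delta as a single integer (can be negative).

Cofactor C_10 = 5
Entry delta = -2 - 0 = -2
Det delta = entry_delta * cofactor = -2 * 5 = -10

Answer: -10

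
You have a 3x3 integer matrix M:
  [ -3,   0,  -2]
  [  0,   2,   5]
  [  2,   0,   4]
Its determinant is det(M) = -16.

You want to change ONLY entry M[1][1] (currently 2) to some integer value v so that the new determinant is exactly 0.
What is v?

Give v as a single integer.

Answer: 0

Derivation:
det is linear in entry M[1][1]: det = old_det + (v - 2) * C_11
Cofactor C_11 = -8
Want det = 0: -16 + (v - 2) * -8 = 0
  (v - 2) = 16 / -8 = -2
  v = 2 + (-2) = 0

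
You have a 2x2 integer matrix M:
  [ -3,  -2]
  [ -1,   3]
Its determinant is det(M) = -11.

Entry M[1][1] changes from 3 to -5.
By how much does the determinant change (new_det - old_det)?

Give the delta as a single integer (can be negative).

Answer: 24

Derivation:
Cofactor C_11 = -3
Entry delta = -5 - 3 = -8
Det delta = entry_delta * cofactor = -8 * -3 = 24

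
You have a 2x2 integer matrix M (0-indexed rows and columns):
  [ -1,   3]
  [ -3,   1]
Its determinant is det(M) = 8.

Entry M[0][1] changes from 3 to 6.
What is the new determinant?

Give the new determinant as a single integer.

det is linear in row 0: changing M[0][1] by delta changes det by delta * cofactor(0,1).
Cofactor C_01 = (-1)^(0+1) * minor(0,1) = 3
Entry delta = 6 - 3 = 3
Det delta = 3 * 3 = 9
New det = 8 + 9 = 17

Answer: 17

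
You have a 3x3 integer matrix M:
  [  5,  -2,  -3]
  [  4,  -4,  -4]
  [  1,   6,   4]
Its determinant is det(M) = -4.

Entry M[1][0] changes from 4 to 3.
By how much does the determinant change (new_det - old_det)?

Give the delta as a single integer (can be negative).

Cofactor C_10 = -10
Entry delta = 3 - 4 = -1
Det delta = entry_delta * cofactor = -1 * -10 = 10

Answer: 10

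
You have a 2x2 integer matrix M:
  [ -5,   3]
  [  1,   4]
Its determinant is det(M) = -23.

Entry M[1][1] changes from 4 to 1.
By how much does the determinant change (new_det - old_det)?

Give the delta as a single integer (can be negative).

Cofactor C_11 = -5
Entry delta = 1 - 4 = -3
Det delta = entry_delta * cofactor = -3 * -5 = 15

Answer: 15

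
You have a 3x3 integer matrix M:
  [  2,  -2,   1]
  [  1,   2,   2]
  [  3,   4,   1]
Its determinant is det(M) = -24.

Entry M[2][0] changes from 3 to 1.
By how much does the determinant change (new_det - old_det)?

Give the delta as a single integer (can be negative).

Cofactor C_20 = -6
Entry delta = 1 - 3 = -2
Det delta = entry_delta * cofactor = -2 * -6 = 12

Answer: 12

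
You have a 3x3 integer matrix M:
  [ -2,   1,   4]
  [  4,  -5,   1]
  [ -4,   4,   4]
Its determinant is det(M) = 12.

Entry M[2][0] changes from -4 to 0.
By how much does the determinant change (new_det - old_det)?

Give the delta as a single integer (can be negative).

Answer: 84

Derivation:
Cofactor C_20 = 21
Entry delta = 0 - -4 = 4
Det delta = entry_delta * cofactor = 4 * 21 = 84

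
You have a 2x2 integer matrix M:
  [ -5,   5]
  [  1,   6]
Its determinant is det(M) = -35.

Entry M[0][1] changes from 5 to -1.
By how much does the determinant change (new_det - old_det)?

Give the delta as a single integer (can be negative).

Cofactor C_01 = -1
Entry delta = -1 - 5 = -6
Det delta = entry_delta * cofactor = -6 * -1 = 6

Answer: 6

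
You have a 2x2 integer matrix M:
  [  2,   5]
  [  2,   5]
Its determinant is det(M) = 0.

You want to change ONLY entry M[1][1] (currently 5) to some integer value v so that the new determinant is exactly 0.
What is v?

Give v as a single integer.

Answer: 5

Derivation:
det is linear in entry M[1][1]: det = old_det + (v - 5) * C_11
Cofactor C_11 = 2
Want det = 0: 0 + (v - 5) * 2 = 0
  (v - 5) = 0 / 2 = 0
  v = 5 + (0) = 5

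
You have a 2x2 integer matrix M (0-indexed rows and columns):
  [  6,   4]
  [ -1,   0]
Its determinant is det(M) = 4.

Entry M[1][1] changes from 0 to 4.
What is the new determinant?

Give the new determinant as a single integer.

det is linear in row 1: changing M[1][1] by delta changes det by delta * cofactor(1,1).
Cofactor C_11 = (-1)^(1+1) * minor(1,1) = 6
Entry delta = 4 - 0 = 4
Det delta = 4 * 6 = 24
New det = 4 + 24 = 28

Answer: 28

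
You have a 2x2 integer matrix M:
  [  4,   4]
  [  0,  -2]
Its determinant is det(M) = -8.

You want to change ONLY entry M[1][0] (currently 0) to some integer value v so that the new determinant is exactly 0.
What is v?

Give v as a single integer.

det is linear in entry M[1][0]: det = old_det + (v - 0) * C_10
Cofactor C_10 = -4
Want det = 0: -8 + (v - 0) * -4 = 0
  (v - 0) = 8 / -4 = -2
  v = 0 + (-2) = -2

Answer: -2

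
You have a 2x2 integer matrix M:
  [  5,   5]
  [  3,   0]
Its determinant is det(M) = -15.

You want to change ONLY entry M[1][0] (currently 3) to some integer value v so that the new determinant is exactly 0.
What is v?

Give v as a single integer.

Answer: 0

Derivation:
det is linear in entry M[1][0]: det = old_det + (v - 3) * C_10
Cofactor C_10 = -5
Want det = 0: -15 + (v - 3) * -5 = 0
  (v - 3) = 15 / -5 = -3
  v = 3 + (-3) = 0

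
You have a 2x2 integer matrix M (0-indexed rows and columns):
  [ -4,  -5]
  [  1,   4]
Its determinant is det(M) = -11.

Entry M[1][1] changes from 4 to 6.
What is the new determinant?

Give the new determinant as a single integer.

det is linear in row 1: changing M[1][1] by delta changes det by delta * cofactor(1,1).
Cofactor C_11 = (-1)^(1+1) * minor(1,1) = -4
Entry delta = 6 - 4 = 2
Det delta = 2 * -4 = -8
New det = -11 + -8 = -19

Answer: -19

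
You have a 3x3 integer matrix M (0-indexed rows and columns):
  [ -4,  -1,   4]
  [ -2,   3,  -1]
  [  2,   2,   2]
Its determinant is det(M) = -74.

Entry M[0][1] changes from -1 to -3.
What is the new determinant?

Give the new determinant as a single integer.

det is linear in row 0: changing M[0][1] by delta changes det by delta * cofactor(0,1).
Cofactor C_01 = (-1)^(0+1) * minor(0,1) = 2
Entry delta = -3 - -1 = -2
Det delta = -2 * 2 = -4
New det = -74 + -4 = -78

Answer: -78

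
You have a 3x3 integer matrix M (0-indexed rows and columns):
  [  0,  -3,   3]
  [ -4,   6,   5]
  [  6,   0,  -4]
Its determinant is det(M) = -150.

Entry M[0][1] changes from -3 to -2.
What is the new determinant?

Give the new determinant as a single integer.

Answer: -136

Derivation:
det is linear in row 0: changing M[0][1] by delta changes det by delta * cofactor(0,1).
Cofactor C_01 = (-1)^(0+1) * minor(0,1) = 14
Entry delta = -2 - -3 = 1
Det delta = 1 * 14 = 14
New det = -150 + 14 = -136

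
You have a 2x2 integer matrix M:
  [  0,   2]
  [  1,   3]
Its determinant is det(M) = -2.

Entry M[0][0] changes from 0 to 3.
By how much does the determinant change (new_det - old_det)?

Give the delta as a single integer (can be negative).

Answer: 9

Derivation:
Cofactor C_00 = 3
Entry delta = 3 - 0 = 3
Det delta = entry_delta * cofactor = 3 * 3 = 9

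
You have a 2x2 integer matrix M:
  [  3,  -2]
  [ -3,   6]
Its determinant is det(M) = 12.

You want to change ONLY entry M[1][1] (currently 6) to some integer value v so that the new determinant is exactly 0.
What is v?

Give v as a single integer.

det is linear in entry M[1][1]: det = old_det + (v - 6) * C_11
Cofactor C_11 = 3
Want det = 0: 12 + (v - 6) * 3 = 0
  (v - 6) = -12 / 3 = -4
  v = 6 + (-4) = 2

Answer: 2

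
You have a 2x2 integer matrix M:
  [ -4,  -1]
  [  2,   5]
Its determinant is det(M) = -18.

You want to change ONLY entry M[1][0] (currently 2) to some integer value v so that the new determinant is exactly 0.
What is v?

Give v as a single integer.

Answer: 20

Derivation:
det is linear in entry M[1][0]: det = old_det + (v - 2) * C_10
Cofactor C_10 = 1
Want det = 0: -18 + (v - 2) * 1 = 0
  (v - 2) = 18 / 1 = 18
  v = 2 + (18) = 20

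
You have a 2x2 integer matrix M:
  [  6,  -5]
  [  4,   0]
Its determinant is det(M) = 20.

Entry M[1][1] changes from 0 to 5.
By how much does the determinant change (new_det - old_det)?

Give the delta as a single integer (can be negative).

Cofactor C_11 = 6
Entry delta = 5 - 0 = 5
Det delta = entry_delta * cofactor = 5 * 6 = 30

Answer: 30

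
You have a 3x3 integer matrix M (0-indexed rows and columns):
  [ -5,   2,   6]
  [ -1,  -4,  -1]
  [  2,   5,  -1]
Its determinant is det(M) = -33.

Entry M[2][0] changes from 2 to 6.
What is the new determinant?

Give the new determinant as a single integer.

det is linear in row 2: changing M[2][0] by delta changes det by delta * cofactor(2,0).
Cofactor C_20 = (-1)^(2+0) * minor(2,0) = 22
Entry delta = 6 - 2 = 4
Det delta = 4 * 22 = 88
New det = -33 + 88 = 55

Answer: 55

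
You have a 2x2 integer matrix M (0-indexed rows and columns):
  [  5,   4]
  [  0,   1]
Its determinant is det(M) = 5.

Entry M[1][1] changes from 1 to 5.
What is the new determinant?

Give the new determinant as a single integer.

det is linear in row 1: changing M[1][1] by delta changes det by delta * cofactor(1,1).
Cofactor C_11 = (-1)^(1+1) * minor(1,1) = 5
Entry delta = 5 - 1 = 4
Det delta = 4 * 5 = 20
New det = 5 + 20 = 25

Answer: 25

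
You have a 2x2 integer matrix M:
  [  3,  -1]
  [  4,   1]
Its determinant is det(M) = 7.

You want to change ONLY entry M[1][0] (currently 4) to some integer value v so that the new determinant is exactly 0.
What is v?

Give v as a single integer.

Answer: -3

Derivation:
det is linear in entry M[1][0]: det = old_det + (v - 4) * C_10
Cofactor C_10 = 1
Want det = 0: 7 + (v - 4) * 1 = 0
  (v - 4) = -7 / 1 = -7
  v = 4 + (-7) = -3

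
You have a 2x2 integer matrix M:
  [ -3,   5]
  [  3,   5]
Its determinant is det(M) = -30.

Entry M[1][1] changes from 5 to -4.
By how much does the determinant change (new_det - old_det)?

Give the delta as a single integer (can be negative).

Cofactor C_11 = -3
Entry delta = -4 - 5 = -9
Det delta = entry_delta * cofactor = -9 * -3 = 27

Answer: 27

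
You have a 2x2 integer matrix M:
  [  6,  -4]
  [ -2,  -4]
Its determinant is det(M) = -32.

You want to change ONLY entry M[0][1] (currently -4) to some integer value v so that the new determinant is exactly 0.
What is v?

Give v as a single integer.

Answer: 12

Derivation:
det is linear in entry M[0][1]: det = old_det + (v - -4) * C_01
Cofactor C_01 = 2
Want det = 0: -32 + (v - -4) * 2 = 0
  (v - -4) = 32 / 2 = 16
  v = -4 + (16) = 12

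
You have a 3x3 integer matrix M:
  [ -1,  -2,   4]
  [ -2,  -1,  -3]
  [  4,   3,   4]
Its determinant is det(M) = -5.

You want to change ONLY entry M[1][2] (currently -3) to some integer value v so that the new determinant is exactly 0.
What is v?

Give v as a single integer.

det is linear in entry M[1][2]: det = old_det + (v - -3) * C_12
Cofactor C_12 = -5
Want det = 0: -5 + (v - -3) * -5 = 0
  (v - -3) = 5 / -5 = -1
  v = -3 + (-1) = -4

Answer: -4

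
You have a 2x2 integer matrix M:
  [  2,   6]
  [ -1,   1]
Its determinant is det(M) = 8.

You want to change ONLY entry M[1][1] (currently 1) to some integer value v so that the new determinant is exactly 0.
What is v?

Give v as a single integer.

Answer: -3

Derivation:
det is linear in entry M[1][1]: det = old_det + (v - 1) * C_11
Cofactor C_11 = 2
Want det = 0: 8 + (v - 1) * 2 = 0
  (v - 1) = -8 / 2 = -4
  v = 1 + (-4) = -3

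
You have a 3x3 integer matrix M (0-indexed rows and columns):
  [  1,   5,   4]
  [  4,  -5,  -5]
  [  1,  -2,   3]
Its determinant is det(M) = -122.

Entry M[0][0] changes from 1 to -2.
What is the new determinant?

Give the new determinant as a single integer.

det is linear in row 0: changing M[0][0] by delta changes det by delta * cofactor(0,0).
Cofactor C_00 = (-1)^(0+0) * minor(0,0) = -25
Entry delta = -2 - 1 = -3
Det delta = -3 * -25 = 75
New det = -122 + 75 = -47

Answer: -47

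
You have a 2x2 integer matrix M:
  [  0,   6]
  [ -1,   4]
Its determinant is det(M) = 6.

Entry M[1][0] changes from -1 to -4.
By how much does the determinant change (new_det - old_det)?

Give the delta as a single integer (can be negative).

Cofactor C_10 = -6
Entry delta = -4 - -1 = -3
Det delta = entry_delta * cofactor = -3 * -6 = 18

Answer: 18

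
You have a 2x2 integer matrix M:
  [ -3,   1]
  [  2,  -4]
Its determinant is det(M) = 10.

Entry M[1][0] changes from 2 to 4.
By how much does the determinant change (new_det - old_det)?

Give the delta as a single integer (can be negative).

Answer: -2

Derivation:
Cofactor C_10 = -1
Entry delta = 4 - 2 = 2
Det delta = entry_delta * cofactor = 2 * -1 = -2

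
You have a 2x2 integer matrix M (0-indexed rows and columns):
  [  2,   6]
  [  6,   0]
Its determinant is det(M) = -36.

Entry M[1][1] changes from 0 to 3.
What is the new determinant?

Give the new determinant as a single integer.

det is linear in row 1: changing M[1][1] by delta changes det by delta * cofactor(1,1).
Cofactor C_11 = (-1)^(1+1) * minor(1,1) = 2
Entry delta = 3 - 0 = 3
Det delta = 3 * 2 = 6
New det = -36 + 6 = -30

Answer: -30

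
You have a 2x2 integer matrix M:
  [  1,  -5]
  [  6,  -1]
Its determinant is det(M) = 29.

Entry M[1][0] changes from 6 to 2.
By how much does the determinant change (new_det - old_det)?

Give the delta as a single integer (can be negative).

Cofactor C_10 = 5
Entry delta = 2 - 6 = -4
Det delta = entry_delta * cofactor = -4 * 5 = -20

Answer: -20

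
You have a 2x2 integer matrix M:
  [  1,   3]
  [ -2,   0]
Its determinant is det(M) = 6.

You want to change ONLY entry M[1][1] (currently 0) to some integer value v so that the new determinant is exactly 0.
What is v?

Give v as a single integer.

Answer: -6

Derivation:
det is linear in entry M[1][1]: det = old_det + (v - 0) * C_11
Cofactor C_11 = 1
Want det = 0: 6 + (v - 0) * 1 = 0
  (v - 0) = -6 / 1 = -6
  v = 0 + (-6) = -6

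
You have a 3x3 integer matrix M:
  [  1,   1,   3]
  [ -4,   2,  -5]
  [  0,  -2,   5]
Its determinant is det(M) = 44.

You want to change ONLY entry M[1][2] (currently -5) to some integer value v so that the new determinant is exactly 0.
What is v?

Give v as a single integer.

Answer: -27

Derivation:
det is linear in entry M[1][2]: det = old_det + (v - -5) * C_12
Cofactor C_12 = 2
Want det = 0: 44 + (v - -5) * 2 = 0
  (v - -5) = -44 / 2 = -22
  v = -5 + (-22) = -27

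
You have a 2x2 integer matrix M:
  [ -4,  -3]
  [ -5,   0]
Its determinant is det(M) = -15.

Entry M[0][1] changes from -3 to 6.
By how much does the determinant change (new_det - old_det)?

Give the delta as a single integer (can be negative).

Cofactor C_01 = 5
Entry delta = 6 - -3 = 9
Det delta = entry_delta * cofactor = 9 * 5 = 45

Answer: 45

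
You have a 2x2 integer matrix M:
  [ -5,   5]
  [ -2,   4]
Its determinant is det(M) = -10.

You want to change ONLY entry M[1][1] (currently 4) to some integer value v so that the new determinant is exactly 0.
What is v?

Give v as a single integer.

Answer: 2

Derivation:
det is linear in entry M[1][1]: det = old_det + (v - 4) * C_11
Cofactor C_11 = -5
Want det = 0: -10 + (v - 4) * -5 = 0
  (v - 4) = 10 / -5 = -2
  v = 4 + (-2) = 2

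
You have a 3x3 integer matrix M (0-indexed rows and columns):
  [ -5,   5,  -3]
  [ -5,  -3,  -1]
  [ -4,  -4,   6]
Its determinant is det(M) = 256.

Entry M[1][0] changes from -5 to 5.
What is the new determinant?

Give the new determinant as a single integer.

det is linear in row 1: changing M[1][0] by delta changes det by delta * cofactor(1,0).
Cofactor C_10 = (-1)^(1+0) * minor(1,0) = -18
Entry delta = 5 - -5 = 10
Det delta = 10 * -18 = -180
New det = 256 + -180 = 76

Answer: 76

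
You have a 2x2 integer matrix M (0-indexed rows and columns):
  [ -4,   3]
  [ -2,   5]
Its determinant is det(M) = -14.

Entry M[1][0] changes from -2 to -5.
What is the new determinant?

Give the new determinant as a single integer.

Answer: -5

Derivation:
det is linear in row 1: changing M[1][0] by delta changes det by delta * cofactor(1,0).
Cofactor C_10 = (-1)^(1+0) * minor(1,0) = -3
Entry delta = -5 - -2 = -3
Det delta = -3 * -3 = 9
New det = -14 + 9 = -5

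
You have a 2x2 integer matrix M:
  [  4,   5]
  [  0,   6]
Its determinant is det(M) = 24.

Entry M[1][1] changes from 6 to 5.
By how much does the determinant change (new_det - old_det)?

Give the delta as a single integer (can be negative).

Answer: -4

Derivation:
Cofactor C_11 = 4
Entry delta = 5 - 6 = -1
Det delta = entry_delta * cofactor = -1 * 4 = -4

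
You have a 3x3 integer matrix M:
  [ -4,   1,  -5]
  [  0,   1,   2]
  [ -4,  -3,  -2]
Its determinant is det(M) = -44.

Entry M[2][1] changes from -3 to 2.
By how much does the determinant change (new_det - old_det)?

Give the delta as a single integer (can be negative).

Cofactor C_21 = 8
Entry delta = 2 - -3 = 5
Det delta = entry_delta * cofactor = 5 * 8 = 40

Answer: 40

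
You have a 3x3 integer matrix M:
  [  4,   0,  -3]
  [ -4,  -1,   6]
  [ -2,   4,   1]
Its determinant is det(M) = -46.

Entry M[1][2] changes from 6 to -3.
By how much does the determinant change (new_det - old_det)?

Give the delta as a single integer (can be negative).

Answer: 144

Derivation:
Cofactor C_12 = -16
Entry delta = -3 - 6 = -9
Det delta = entry_delta * cofactor = -9 * -16 = 144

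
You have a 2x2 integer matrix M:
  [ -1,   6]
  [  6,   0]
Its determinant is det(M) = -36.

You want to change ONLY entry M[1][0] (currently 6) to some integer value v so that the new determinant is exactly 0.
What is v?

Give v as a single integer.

det is linear in entry M[1][0]: det = old_det + (v - 6) * C_10
Cofactor C_10 = -6
Want det = 0: -36 + (v - 6) * -6 = 0
  (v - 6) = 36 / -6 = -6
  v = 6 + (-6) = 0

Answer: 0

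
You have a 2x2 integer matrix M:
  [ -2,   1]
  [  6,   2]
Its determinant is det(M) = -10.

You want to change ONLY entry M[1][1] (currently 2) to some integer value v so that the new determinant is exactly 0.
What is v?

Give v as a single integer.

Answer: -3

Derivation:
det is linear in entry M[1][1]: det = old_det + (v - 2) * C_11
Cofactor C_11 = -2
Want det = 0: -10 + (v - 2) * -2 = 0
  (v - 2) = 10 / -2 = -5
  v = 2 + (-5) = -3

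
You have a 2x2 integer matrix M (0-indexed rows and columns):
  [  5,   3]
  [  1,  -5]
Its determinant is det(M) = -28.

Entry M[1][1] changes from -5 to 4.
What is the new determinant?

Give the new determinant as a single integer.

det is linear in row 1: changing M[1][1] by delta changes det by delta * cofactor(1,1).
Cofactor C_11 = (-1)^(1+1) * minor(1,1) = 5
Entry delta = 4 - -5 = 9
Det delta = 9 * 5 = 45
New det = -28 + 45 = 17

Answer: 17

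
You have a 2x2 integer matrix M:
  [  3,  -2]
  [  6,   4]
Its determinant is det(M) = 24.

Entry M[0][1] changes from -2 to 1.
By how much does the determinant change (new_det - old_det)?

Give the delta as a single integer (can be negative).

Cofactor C_01 = -6
Entry delta = 1 - -2 = 3
Det delta = entry_delta * cofactor = 3 * -6 = -18

Answer: -18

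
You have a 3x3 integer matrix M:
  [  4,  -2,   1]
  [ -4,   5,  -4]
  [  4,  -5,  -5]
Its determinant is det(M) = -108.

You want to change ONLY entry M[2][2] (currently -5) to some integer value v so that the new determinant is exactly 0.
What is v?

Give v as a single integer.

Answer: 4

Derivation:
det is linear in entry M[2][2]: det = old_det + (v - -5) * C_22
Cofactor C_22 = 12
Want det = 0: -108 + (v - -5) * 12 = 0
  (v - -5) = 108 / 12 = 9
  v = -5 + (9) = 4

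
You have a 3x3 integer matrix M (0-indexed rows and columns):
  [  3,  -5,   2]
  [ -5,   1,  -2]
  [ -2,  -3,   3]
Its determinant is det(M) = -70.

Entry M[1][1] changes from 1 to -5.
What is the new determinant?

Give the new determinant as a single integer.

det is linear in row 1: changing M[1][1] by delta changes det by delta * cofactor(1,1).
Cofactor C_11 = (-1)^(1+1) * minor(1,1) = 13
Entry delta = -5 - 1 = -6
Det delta = -6 * 13 = -78
New det = -70 + -78 = -148

Answer: -148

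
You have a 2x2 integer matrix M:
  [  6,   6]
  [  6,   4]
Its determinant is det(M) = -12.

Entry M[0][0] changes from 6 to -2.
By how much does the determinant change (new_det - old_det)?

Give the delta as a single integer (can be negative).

Answer: -32

Derivation:
Cofactor C_00 = 4
Entry delta = -2 - 6 = -8
Det delta = entry_delta * cofactor = -8 * 4 = -32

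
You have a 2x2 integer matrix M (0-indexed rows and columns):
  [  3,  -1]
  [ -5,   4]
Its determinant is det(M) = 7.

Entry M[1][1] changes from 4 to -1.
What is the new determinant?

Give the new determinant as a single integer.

Answer: -8

Derivation:
det is linear in row 1: changing M[1][1] by delta changes det by delta * cofactor(1,1).
Cofactor C_11 = (-1)^(1+1) * minor(1,1) = 3
Entry delta = -1 - 4 = -5
Det delta = -5 * 3 = -15
New det = 7 + -15 = -8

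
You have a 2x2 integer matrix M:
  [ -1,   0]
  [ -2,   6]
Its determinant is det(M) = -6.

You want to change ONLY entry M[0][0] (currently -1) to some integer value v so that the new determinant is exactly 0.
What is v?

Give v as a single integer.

Answer: 0

Derivation:
det is linear in entry M[0][0]: det = old_det + (v - -1) * C_00
Cofactor C_00 = 6
Want det = 0: -6 + (v - -1) * 6 = 0
  (v - -1) = 6 / 6 = 1
  v = -1 + (1) = 0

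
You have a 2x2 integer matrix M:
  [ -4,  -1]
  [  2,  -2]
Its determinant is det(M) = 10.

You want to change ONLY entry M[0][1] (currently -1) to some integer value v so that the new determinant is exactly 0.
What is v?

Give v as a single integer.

det is linear in entry M[0][1]: det = old_det + (v - -1) * C_01
Cofactor C_01 = -2
Want det = 0: 10 + (v - -1) * -2 = 0
  (v - -1) = -10 / -2 = 5
  v = -1 + (5) = 4

Answer: 4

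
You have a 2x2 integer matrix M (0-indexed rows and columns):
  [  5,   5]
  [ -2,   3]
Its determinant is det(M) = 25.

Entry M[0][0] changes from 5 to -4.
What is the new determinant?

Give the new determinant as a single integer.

det is linear in row 0: changing M[0][0] by delta changes det by delta * cofactor(0,0).
Cofactor C_00 = (-1)^(0+0) * minor(0,0) = 3
Entry delta = -4 - 5 = -9
Det delta = -9 * 3 = -27
New det = 25 + -27 = -2

Answer: -2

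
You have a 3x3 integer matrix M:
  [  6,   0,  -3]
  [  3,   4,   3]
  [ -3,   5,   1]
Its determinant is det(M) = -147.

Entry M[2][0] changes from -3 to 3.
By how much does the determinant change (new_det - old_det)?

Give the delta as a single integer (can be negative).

Cofactor C_20 = 12
Entry delta = 3 - -3 = 6
Det delta = entry_delta * cofactor = 6 * 12 = 72

Answer: 72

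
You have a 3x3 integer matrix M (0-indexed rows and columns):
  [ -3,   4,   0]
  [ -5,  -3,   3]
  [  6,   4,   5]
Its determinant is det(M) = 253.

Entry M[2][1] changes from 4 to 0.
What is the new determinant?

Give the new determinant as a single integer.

det is linear in row 2: changing M[2][1] by delta changes det by delta * cofactor(2,1).
Cofactor C_21 = (-1)^(2+1) * minor(2,1) = 9
Entry delta = 0 - 4 = -4
Det delta = -4 * 9 = -36
New det = 253 + -36 = 217

Answer: 217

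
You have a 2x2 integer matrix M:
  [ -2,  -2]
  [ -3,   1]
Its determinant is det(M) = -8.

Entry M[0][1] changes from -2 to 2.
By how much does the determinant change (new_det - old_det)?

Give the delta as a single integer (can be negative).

Cofactor C_01 = 3
Entry delta = 2 - -2 = 4
Det delta = entry_delta * cofactor = 4 * 3 = 12

Answer: 12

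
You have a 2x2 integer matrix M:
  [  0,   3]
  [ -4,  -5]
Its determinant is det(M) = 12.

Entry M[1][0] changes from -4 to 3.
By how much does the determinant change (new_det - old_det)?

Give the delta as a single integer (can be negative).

Cofactor C_10 = -3
Entry delta = 3 - -4 = 7
Det delta = entry_delta * cofactor = 7 * -3 = -21

Answer: -21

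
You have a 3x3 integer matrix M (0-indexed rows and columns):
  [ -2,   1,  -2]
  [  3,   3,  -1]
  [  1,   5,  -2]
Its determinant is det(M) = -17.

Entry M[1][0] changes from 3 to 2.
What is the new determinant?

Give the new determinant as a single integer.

det is linear in row 1: changing M[1][0] by delta changes det by delta * cofactor(1,0).
Cofactor C_10 = (-1)^(1+0) * minor(1,0) = -8
Entry delta = 2 - 3 = -1
Det delta = -1 * -8 = 8
New det = -17 + 8 = -9

Answer: -9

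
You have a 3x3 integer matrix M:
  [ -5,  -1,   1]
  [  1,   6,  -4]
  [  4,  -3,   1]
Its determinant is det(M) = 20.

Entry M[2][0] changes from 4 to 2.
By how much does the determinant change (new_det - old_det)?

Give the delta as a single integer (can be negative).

Cofactor C_20 = -2
Entry delta = 2 - 4 = -2
Det delta = entry_delta * cofactor = -2 * -2 = 4

Answer: 4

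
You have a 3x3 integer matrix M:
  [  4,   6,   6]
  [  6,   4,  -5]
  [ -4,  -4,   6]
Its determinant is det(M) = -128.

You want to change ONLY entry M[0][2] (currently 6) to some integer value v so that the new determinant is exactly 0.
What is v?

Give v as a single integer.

Answer: -10

Derivation:
det is linear in entry M[0][2]: det = old_det + (v - 6) * C_02
Cofactor C_02 = -8
Want det = 0: -128 + (v - 6) * -8 = 0
  (v - 6) = 128 / -8 = -16
  v = 6 + (-16) = -10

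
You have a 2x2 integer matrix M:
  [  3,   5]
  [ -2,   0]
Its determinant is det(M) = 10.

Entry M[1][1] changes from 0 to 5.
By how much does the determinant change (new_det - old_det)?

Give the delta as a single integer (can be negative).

Answer: 15

Derivation:
Cofactor C_11 = 3
Entry delta = 5 - 0 = 5
Det delta = entry_delta * cofactor = 5 * 3 = 15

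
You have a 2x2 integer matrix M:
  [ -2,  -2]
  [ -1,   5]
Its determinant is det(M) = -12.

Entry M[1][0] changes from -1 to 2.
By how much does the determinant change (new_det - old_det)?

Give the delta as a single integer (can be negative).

Answer: 6

Derivation:
Cofactor C_10 = 2
Entry delta = 2 - -1 = 3
Det delta = entry_delta * cofactor = 3 * 2 = 6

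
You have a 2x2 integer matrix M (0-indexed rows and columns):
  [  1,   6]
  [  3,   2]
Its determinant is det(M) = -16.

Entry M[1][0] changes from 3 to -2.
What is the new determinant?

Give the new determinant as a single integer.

det is linear in row 1: changing M[1][0] by delta changes det by delta * cofactor(1,0).
Cofactor C_10 = (-1)^(1+0) * minor(1,0) = -6
Entry delta = -2 - 3 = -5
Det delta = -5 * -6 = 30
New det = -16 + 30 = 14

Answer: 14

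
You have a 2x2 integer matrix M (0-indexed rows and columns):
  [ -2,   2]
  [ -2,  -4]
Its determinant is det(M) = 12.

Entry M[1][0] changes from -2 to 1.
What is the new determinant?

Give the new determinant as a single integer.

det is linear in row 1: changing M[1][0] by delta changes det by delta * cofactor(1,0).
Cofactor C_10 = (-1)^(1+0) * minor(1,0) = -2
Entry delta = 1 - -2 = 3
Det delta = 3 * -2 = -6
New det = 12 + -6 = 6

Answer: 6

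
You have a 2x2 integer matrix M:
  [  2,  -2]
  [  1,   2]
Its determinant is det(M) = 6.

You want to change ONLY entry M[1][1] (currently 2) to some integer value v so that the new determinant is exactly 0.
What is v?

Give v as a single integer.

Answer: -1

Derivation:
det is linear in entry M[1][1]: det = old_det + (v - 2) * C_11
Cofactor C_11 = 2
Want det = 0: 6 + (v - 2) * 2 = 0
  (v - 2) = -6 / 2 = -3
  v = 2 + (-3) = -1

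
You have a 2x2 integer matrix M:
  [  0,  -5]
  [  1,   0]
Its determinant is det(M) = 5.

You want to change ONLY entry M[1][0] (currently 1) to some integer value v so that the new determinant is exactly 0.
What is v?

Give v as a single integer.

det is linear in entry M[1][0]: det = old_det + (v - 1) * C_10
Cofactor C_10 = 5
Want det = 0: 5 + (v - 1) * 5 = 0
  (v - 1) = -5 / 5 = -1
  v = 1 + (-1) = 0

Answer: 0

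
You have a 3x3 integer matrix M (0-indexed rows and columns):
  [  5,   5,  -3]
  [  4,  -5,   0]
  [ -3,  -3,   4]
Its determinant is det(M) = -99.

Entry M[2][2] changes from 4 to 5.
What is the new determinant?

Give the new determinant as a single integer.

Answer: -144

Derivation:
det is linear in row 2: changing M[2][2] by delta changes det by delta * cofactor(2,2).
Cofactor C_22 = (-1)^(2+2) * minor(2,2) = -45
Entry delta = 5 - 4 = 1
Det delta = 1 * -45 = -45
New det = -99 + -45 = -144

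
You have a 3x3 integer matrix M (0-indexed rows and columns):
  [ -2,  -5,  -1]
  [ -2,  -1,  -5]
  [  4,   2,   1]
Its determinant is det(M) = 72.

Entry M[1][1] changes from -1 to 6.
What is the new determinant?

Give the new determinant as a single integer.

det is linear in row 1: changing M[1][1] by delta changes det by delta * cofactor(1,1).
Cofactor C_11 = (-1)^(1+1) * minor(1,1) = 2
Entry delta = 6 - -1 = 7
Det delta = 7 * 2 = 14
New det = 72 + 14 = 86

Answer: 86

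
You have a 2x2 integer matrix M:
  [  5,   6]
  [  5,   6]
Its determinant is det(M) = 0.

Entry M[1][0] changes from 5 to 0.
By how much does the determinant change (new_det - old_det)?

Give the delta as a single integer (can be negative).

Cofactor C_10 = -6
Entry delta = 0 - 5 = -5
Det delta = entry_delta * cofactor = -5 * -6 = 30

Answer: 30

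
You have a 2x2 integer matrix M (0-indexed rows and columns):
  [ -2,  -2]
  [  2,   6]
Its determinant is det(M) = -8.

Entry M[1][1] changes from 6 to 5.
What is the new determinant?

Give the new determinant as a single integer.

det is linear in row 1: changing M[1][1] by delta changes det by delta * cofactor(1,1).
Cofactor C_11 = (-1)^(1+1) * minor(1,1) = -2
Entry delta = 5 - 6 = -1
Det delta = -1 * -2 = 2
New det = -8 + 2 = -6

Answer: -6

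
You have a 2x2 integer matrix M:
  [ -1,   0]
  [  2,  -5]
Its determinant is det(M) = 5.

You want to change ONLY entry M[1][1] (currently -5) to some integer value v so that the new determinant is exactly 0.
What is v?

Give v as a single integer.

det is linear in entry M[1][1]: det = old_det + (v - -5) * C_11
Cofactor C_11 = -1
Want det = 0: 5 + (v - -5) * -1 = 0
  (v - -5) = -5 / -1 = 5
  v = -5 + (5) = 0

Answer: 0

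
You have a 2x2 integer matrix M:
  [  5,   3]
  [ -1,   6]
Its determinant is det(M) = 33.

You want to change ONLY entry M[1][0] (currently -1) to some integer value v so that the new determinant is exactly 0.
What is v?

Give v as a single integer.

det is linear in entry M[1][0]: det = old_det + (v - -1) * C_10
Cofactor C_10 = -3
Want det = 0: 33 + (v - -1) * -3 = 0
  (v - -1) = -33 / -3 = 11
  v = -1 + (11) = 10

Answer: 10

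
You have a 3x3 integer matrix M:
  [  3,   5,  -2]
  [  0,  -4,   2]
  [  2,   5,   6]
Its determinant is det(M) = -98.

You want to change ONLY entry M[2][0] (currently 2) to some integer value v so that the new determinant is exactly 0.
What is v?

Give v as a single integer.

det is linear in entry M[2][0]: det = old_det + (v - 2) * C_20
Cofactor C_20 = 2
Want det = 0: -98 + (v - 2) * 2 = 0
  (v - 2) = 98 / 2 = 49
  v = 2 + (49) = 51

Answer: 51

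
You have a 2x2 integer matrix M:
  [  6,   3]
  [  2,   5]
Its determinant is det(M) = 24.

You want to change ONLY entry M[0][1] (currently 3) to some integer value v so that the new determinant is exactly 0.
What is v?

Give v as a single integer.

Answer: 15

Derivation:
det is linear in entry M[0][1]: det = old_det + (v - 3) * C_01
Cofactor C_01 = -2
Want det = 0: 24 + (v - 3) * -2 = 0
  (v - 3) = -24 / -2 = 12
  v = 3 + (12) = 15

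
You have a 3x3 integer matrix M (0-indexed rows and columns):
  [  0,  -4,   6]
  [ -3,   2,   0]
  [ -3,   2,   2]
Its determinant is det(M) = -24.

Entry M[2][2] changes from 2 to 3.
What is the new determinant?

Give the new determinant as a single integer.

Answer: -36

Derivation:
det is linear in row 2: changing M[2][2] by delta changes det by delta * cofactor(2,2).
Cofactor C_22 = (-1)^(2+2) * minor(2,2) = -12
Entry delta = 3 - 2 = 1
Det delta = 1 * -12 = -12
New det = -24 + -12 = -36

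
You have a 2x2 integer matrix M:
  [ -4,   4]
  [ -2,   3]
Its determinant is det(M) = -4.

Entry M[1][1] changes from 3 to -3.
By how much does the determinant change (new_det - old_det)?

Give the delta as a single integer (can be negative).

Cofactor C_11 = -4
Entry delta = -3 - 3 = -6
Det delta = entry_delta * cofactor = -6 * -4 = 24

Answer: 24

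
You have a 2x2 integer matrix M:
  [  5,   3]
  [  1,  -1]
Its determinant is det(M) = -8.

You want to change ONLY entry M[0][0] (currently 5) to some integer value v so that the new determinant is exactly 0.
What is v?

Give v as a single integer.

Answer: -3

Derivation:
det is linear in entry M[0][0]: det = old_det + (v - 5) * C_00
Cofactor C_00 = -1
Want det = 0: -8 + (v - 5) * -1 = 0
  (v - 5) = 8 / -1 = -8
  v = 5 + (-8) = -3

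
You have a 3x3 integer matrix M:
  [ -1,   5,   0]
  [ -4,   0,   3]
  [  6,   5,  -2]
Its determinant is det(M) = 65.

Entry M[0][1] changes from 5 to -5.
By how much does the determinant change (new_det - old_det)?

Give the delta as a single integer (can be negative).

Answer: -100

Derivation:
Cofactor C_01 = 10
Entry delta = -5 - 5 = -10
Det delta = entry_delta * cofactor = -10 * 10 = -100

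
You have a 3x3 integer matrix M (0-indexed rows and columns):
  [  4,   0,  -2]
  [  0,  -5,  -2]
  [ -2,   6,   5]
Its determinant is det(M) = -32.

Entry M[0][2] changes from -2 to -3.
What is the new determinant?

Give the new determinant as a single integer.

det is linear in row 0: changing M[0][2] by delta changes det by delta * cofactor(0,2).
Cofactor C_02 = (-1)^(0+2) * minor(0,2) = -10
Entry delta = -3 - -2 = -1
Det delta = -1 * -10 = 10
New det = -32 + 10 = -22

Answer: -22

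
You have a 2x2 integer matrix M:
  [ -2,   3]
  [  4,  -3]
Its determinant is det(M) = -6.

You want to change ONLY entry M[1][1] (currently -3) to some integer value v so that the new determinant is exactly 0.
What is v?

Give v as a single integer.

det is linear in entry M[1][1]: det = old_det + (v - -3) * C_11
Cofactor C_11 = -2
Want det = 0: -6 + (v - -3) * -2 = 0
  (v - -3) = 6 / -2 = -3
  v = -3 + (-3) = -6

Answer: -6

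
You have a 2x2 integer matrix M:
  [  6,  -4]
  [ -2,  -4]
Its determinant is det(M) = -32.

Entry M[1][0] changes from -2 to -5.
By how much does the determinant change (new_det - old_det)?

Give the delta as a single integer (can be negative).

Cofactor C_10 = 4
Entry delta = -5 - -2 = -3
Det delta = entry_delta * cofactor = -3 * 4 = -12

Answer: -12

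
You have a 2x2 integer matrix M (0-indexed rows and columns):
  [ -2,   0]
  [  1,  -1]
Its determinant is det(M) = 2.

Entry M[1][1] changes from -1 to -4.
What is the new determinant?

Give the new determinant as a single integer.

Answer: 8

Derivation:
det is linear in row 1: changing M[1][1] by delta changes det by delta * cofactor(1,1).
Cofactor C_11 = (-1)^(1+1) * minor(1,1) = -2
Entry delta = -4 - -1 = -3
Det delta = -3 * -2 = 6
New det = 2 + 6 = 8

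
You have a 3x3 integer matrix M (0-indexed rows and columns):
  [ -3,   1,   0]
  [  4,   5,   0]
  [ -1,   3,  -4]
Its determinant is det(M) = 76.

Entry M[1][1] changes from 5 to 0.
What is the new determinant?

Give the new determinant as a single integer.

Answer: 16

Derivation:
det is linear in row 1: changing M[1][1] by delta changes det by delta * cofactor(1,1).
Cofactor C_11 = (-1)^(1+1) * minor(1,1) = 12
Entry delta = 0 - 5 = -5
Det delta = -5 * 12 = -60
New det = 76 + -60 = 16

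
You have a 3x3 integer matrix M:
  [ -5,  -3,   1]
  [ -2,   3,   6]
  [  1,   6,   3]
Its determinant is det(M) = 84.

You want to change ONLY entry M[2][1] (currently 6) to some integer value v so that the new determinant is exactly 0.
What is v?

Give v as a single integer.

det is linear in entry M[2][1]: det = old_det + (v - 6) * C_21
Cofactor C_21 = 28
Want det = 0: 84 + (v - 6) * 28 = 0
  (v - 6) = -84 / 28 = -3
  v = 6 + (-3) = 3

Answer: 3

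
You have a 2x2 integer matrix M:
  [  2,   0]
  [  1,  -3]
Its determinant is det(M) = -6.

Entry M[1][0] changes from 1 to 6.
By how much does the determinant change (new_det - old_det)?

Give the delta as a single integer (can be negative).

Cofactor C_10 = 0
Entry delta = 6 - 1 = 5
Det delta = entry_delta * cofactor = 5 * 0 = 0

Answer: 0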